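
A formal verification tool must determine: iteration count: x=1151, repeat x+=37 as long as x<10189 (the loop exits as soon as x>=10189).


Step 1: x goes from 1151 toward 10189 by 37; the body runs while x<10189, so iterations = ceil((bound-start)/step)
Step 2: Distance=9038
Step 3: ceil(9038/37)=245

245


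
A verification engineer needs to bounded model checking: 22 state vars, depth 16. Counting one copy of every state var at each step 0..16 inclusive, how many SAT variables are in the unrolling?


BMC unrolls to depth k, creating one copy of each state var for steps 0..k.
Step count = 16 + 1 = 17 (steps 0 through 16)
Vars per step = 22
Total = 22 * 17 = 374

374


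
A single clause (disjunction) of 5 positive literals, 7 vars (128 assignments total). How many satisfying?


Step 1: Total=2^7=128
Step 2: Unsat when all 5 false: 2^2=4
Step 3: Sat=128-4=124

124


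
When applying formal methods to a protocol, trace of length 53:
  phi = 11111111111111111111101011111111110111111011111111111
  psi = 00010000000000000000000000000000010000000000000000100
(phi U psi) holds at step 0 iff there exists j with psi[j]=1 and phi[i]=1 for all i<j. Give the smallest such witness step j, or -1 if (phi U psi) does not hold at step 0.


(phi U psi) at 0: need smallest j with psi[j]=1 and phi[i]=1 for all i in [0,j).
Scan from step 0:
  step 0: phi=1, psi=0 -> continue
  step 1: phi=1, psi=0 -> continue
  step 2: phi=1, psi=0 -> continue
  step 3: psi=1 and phi held for [0,3) -> witness found
Witness step = 3

3


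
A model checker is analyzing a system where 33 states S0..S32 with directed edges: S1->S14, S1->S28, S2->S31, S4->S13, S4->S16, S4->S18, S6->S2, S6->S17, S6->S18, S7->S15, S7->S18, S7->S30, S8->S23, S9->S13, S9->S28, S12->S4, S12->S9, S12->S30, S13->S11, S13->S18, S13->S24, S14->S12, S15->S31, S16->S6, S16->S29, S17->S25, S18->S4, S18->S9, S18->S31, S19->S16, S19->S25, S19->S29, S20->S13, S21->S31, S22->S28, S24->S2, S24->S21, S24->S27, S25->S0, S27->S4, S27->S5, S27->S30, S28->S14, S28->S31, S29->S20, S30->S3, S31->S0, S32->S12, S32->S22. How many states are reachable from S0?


BFS from S0:
  layer 0: {S0}
Reachable set: {S0}
Count = 1

1


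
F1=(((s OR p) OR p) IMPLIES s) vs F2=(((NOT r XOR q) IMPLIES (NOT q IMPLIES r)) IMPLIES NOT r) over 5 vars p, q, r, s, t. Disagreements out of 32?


F1 = (((s OR p) OR p) IMPLIES s)
F2 = (((NOT r XOR q) IMPLIES (NOT q IMPLIES r)) IMPLIES NOT r)
Evaluate both on each of 32 rows (bits = p,q,r,s,t):
  row 0 [00000]: F1=1 F2=1 -> 0
  row 1 [00001]: F1=1 F2=1 -> 0
  row 2 [00010]: F1=1 F2=1 -> 0
  row 3 [00011]: F1=1 F2=1 -> 0
  row 4 [00100]: F1=1 F2=0 (differ) -> 1
  row 5 [00101]: F1=1 F2=0 (differ) -> 1
  row 6 [00110]: F1=1 F2=0 (differ) -> 1
  row 7 [00111]: F1=1 F2=0 (differ) -> 1
  row 8 [01000]: F1=1 F2=1 -> 0
  row 9 [01001]: F1=1 F2=1 -> 0
  row 10 [01010]: F1=1 F2=1 -> 0
  row 11 [01011]: F1=1 F2=1 -> 0
  row 12 [01100]: F1=1 F2=0 (differ) -> 1
  row 13 [01101]: F1=1 F2=0 (differ) -> 1
  row 14 [01110]: F1=1 F2=0 (differ) -> 1
  row 15 [01111]: F1=1 F2=0 (differ) -> 1
  row 16 [10000]: F1=0 F2=1 (differ) -> 1
  row 17 [10001]: F1=0 F2=1 (differ) -> 1
  row 18 [10010]: F1=1 F2=1 -> 0
  row 19 [10011]: F1=1 F2=1 -> 0
  row 20 [10100]: F1=0 F2=0 -> 0
  row 21 [10101]: F1=0 F2=0 -> 0
  row 22 [10110]: F1=1 F2=0 (differ) -> 1
  row 23 [10111]: F1=1 F2=0 (differ) -> 1
  row 24 [11000]: F1=0 F2=1 (differ) -> 1
  row 25 [11001]: F1=0 F2=1 (differ) -> 1
  row 26 [11010]: F1=1 F2=1 -> 0
  row 27 [11011]: F1=1 F2=1 -> 0
  row 28 [11100]: F1=0 F2=0 -> 0
  row 29 [11101]: F1=0 F2=0 -> 0
  row 30 [11110]: F1=1 F2=0 (differ) -> 1
  row 31 [11111]: F1=1 F2=0 (differ) -> 1
Full result column, 8 rows per line (p,q fixed per line; r,s,t runs 000..111 left to right):
  rows 0-7 [p,q=00]: 00001111  (ones: 4)
  rows 8-15 [p,q=01]: 00001111  (ones: 4)
  rows 16-23 [p,q=10]: 11000011  (ones: 4)
  rows 24-31 [p,q=11]: 11000011  (ones: 4)
Disagreements = 4+4+4+4 = 16

16


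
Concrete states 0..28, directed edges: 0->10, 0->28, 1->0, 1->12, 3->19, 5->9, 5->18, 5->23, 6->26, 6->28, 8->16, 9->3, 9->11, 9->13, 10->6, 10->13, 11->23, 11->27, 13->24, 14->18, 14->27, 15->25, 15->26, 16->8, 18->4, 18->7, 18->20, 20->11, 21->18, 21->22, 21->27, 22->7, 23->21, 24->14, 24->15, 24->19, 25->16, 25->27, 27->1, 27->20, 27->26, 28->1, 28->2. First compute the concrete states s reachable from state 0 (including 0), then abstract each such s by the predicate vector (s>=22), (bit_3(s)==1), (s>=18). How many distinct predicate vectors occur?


BFS from 0:
Concrete reachable: {0, 1, 2, 4, 6, 7, 8, 10, 11, 12, 13, 14, 15, 16, 18, 19, 20, 21, 22, 23, 24, 25, 26, 27, 28}
Abstract via predicates (s>=22), (bit_3(s)==1), (s>=18):
  (0,0,0) <- {0, 1, 2, 4, 6, 7, 16}
  (0,0,1) <- {18, 19, 20, 21}
  (0,1,0) <- {8, 10, 11, 12, 13, 14, 15}
  (1,0,1) <- {22, 23}
  (1,1,1) <- {24, 25, 26, 27, 28}
Distinct abstract states = 5

5


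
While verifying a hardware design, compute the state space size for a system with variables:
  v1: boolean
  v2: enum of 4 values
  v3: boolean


State space = product of domain sizes of all variables.
Domain sizes:
  v1 (boolean): 2
  v2 (enum of 4 values): 4
  v3 (boolean): 2
Product = 2 * 4 * 2 = 16

16


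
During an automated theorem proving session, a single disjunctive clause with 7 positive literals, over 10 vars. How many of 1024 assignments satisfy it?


Step 1: Total=2^10=1024
Step 2: Unsat when all 7 false: 2^3=8
Step 3: Sat=1024-8=1016

1016


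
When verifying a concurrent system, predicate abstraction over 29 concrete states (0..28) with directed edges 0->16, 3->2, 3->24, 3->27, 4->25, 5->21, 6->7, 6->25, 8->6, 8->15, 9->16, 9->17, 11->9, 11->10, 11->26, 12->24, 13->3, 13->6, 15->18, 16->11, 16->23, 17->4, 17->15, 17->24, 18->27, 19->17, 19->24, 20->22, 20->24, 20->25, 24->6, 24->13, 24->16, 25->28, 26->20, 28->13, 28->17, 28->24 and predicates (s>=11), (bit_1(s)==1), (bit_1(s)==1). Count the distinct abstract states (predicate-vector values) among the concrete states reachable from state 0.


BFS from 0:
Concrete reachable: {0, 2, 3, 4, 6, 7, 9, 10, 11, 13, 15, 16, 17, 18, 20, 22, 23, 24, 25, 26, 27, 28}
Abstract via predicates (s>=11), (bit_1(s)==1), (bit_1(s)==1):
  (0,0,0) <- {0, 4, 9}
  (0,1,1) <- {2, 3, 6, 7, 10}
  (1,0,0) <- {13, 16, 17, 20, 24, 25, 28}
  (1,1,1) <- {11, 15, 18, 22, 23, 26, 27}
Distinct abstract states = 4

4


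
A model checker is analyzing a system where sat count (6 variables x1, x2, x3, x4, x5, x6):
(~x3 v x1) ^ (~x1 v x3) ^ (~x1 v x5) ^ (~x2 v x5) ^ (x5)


CNF with 5 clauses over 6 vars (64 assignments).
An assignment satisfies CNF iff every clause has >=1 true literal.
Check each row (bits = x1,x2,x3,x4,x5,x6; clause T/F shown):
  row 0 [000000]: clauses=TTTTF -> 0
  row 1 [000001]: clauses=TTTTF -> 0
  row 2 [000010]: clauses=TTTTT -> 1
  row 3 [000011]: clauses=TTTTT -> 1
  row 4 [000100]: clauses=TTTTF -> 0
  (every remaining row is evaluated the same way; all 64 results are listed next)
Full result column, 8 rows per line (x1,x2,x3 fixed per line; x4,x5,x6 runs 000..111 left to right):
  rows 0-7 [x1,x2,x3=000]: 00110011  (ones: 4)
  rows 8-15 [x1,x2,x3=001]: 00000000  (ones: 0)
  rows 16-23 [x1,x2,x3=010]: 00110011  (ones: 4)
  rows 24-31 [x1,x2,x3=011]: 00000000  (ones: 0)
  rows 32-39 [x1,x2,x3=100]: 00000000  (ones: 0)
  rows 40-47 [x1,x2,x3=101]: 00110011  (ones: 4)
  rows 48-55 [x1,x2,x3=110]: 00000000  (ones: 0)
  rows 56-63 [x1,x2,x3=111]: 00110011  (ones: 4)
Satisfying assignments = 4+0+4+0+0+4+0+4 = 16

16


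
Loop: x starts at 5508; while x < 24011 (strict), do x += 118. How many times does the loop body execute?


Step 1: x goes from 5508 toward 24011 by 118; the body runs while x<24011, so iterations = ceil((bound-start)/step)
Step 2: Distance=18503
Step 3: ceil(18503/118)=157

157


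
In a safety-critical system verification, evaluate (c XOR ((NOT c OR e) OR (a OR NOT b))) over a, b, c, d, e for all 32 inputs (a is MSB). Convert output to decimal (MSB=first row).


Formula: (c XOR ((NOT c OR e) OR (a OR NOT b))) over a, b, c, d, e (32 rows)
Evaluate each row (bits = a,b,c,d,e, MSB first):
  row 0 [00000]: (0 XOR ((NOT 0 OR 0) OR (0 OR NOT 0))) -> 1
  row 1 [00001]: (0 XOR ((NOT 0 OR 1) OR (0 OR NOT 0))) -> 1
  row 2 [00010]: (0 XOR ((NOT 0 OR 0) OR (0 OR NOT 0))) -> 1
  row 3 [00011]: (0 XOR ((NOT 0 OR 1) OR (0 OR NOT 0))) -> 1
  row 4 [00100]: (1 XOR ((NOT 1 OR 0) OR (0 OR NOT 0))) -> 0
  row 5 [00101]: (1 XOR ((NOT 1 OR 1) OR (0 OR NOT 0))) -> 0
  row 6 [00110]: (1 XOR ((NOT 1 OR 0) OR (0 OR NOT 0))) -> 0
  row 7 [00111]: (1 XOR ((NOT 1 OR 1) OR (0 OR NOT 0))) -> 0
  row 8 [01000]: (0 XOR ((NOT 0 OR 0) OR (0 OR NOT 1))) -> 1
  row 9 [01001]: (0 XOR ((NOT 0 OR 1) OR (0 OR NOT 1))) -> 1
  row 10 [01010]: (0 XOR ((NOT 0 OR 0) OR (0 OR NOT 1))) -> 1
  row 11 [01011]: (0 XOR ((NOT 0 OR 1) OR (0 OR NOT 1))) -> 1
  row 12 [01100]: (1 XOR ((NOT 1 OR 0) OR (0 OR NOT 1))) -> 1
  row 13 [01101]: (1 XOR ((NOT 1 OR 1) OR (0 OR NOT 1))) -> 0
  row 14 [01110]: (1 XOR ((NOT 1 OR 0) OR (0 OR NOT 1))) -> 1
  row 15 [01111]: (1 XOR ((NOT 1 OR 1) OR (0 OR NOT 1))) -> 0
  row 16 [10000]: (0 XOR ((NOT 0 OR 0) OR (1 OR NOT 0))) -> 1
  row 17 [10001]: (0 XOR ((NOT 0 OR 1) OR (1 OR NOT 0))) -> 1
  row 18 [10010]: (0 XOR ((NOT 0 OR 0) OR (1 OR NOT 0))) -> 1
  row 19 [10011]: (0 XOR ((NOT 0 OR 1) OR (1 OR NOT 0))) -> 1
  row 20 [10100]: (1 XOR ((NOT 1 OR 0) OR (1 OR NOT 0))) -> 0
  row 21 [10101]: (1 XOR ((NOT 1 OR 1) OR (1 OR NOT 0))) -> 0
  row 22 [10110]: (1 XOR ((NOT 1 OR 0) OR (1 OR NOT 0))) -> 0
  row 23 [10111]: (1 XOR ((NOT 1 OR 1) OR (1 OR NOT 0))) -> 0
  row 24 [11000]: (0 XOR ((NOT 0 OR 0) OR (1 OR NOT 1))) -> 1
  row 25 [11001]: (0 XOR ((NOT 0 OR 1) OR (1 OR NOT 1))) -> 1
  row 26 [11010]: (0 XOR ((NOT 0 OR 0) OR (1 OR NOT 1))) -> 1
  row 27 [11011]: (0 XOR ((NOT 0 OR 1) OR (1 OR NOT 1))) -> 1
  row 28 [11100]: (1 XOR ((NOT 1 OR 0) OR (1 OR NOT 1))) -> 0
  row 29 [11101]: (1 XOR ((NOT 1 OR 1) OR (1 OR NOT 1))) -> 0
  row 30 [11110]: (1 XOR ((NOT 1 OR 0) OR (1 OR NOT 1))) -> 0
  row 31 [11111]: (1 XOR ((NOT 1 OR 1) OR (1 OR NOT 1))) -> 0
Full result column, 4 rows per line (a,b,c fixed per line; d,e runs 00..11 left to right):
  rows 0-3 [a,b,c=000]: 1111  = hex F
  rows 4-7 [a,b,c=001]: 0000  = hex 0
  rows 8-11 [a,b,c=010]: 1111  = hex F
  rows 12-15 [a,b,c=011]: 1010  = hex A
  rows 16-19 [a,b,c=100]: 1111  = hex F
  rows 20-23 [a,b,c=101]: 0000  = hex 0
  rows 24-27 [a,b,c=110]: 1111  = hex F
  rows 28-31 [a,b,c=111]: 0000  = hex 0
Output column (row 0 .. row 31) = 11110000111110101111000011110000
Output column grouped in 4s = 1111 0000 1111 1010 1111 0000 1111 0000 = 0xF0FAF0F0
Convert to decimal digit by digit (value = value*16 + digit):
  F -> 15
  15*16 + 0 = 240
  240*16 + 15 (F) = 3855
  3855*16 + 10 (A) = 61690
  61690*16 + 15 (F) = 987055
  987055*16 + 0 = 15792880
  15792880*16 + 15 (F) = 252686095
  252686095*16 + 0 = 4042977520
Decimal = 4042977520

4042977520


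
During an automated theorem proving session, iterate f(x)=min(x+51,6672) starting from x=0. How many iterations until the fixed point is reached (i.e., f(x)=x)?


Step 1: x=0, cap=6672, increment=51
Step 2: x grows by 51 each step until capped at 6672; fixed point is x=6672
Step 3: iterations = ceil(6672/51) = 131

131


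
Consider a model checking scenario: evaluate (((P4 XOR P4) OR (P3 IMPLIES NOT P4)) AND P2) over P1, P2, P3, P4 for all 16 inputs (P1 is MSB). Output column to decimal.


Formula: (((P4 XOR P4) OR (P3 IMPLIES NOT P4)) AND P2) over P1, P2, P3, P4 (16 rows)
Evaluate each row (bits = P1,P2,P3,P4, MSB first):
  row 0 [0000]: (((0 XOR 0) OR (0 IMPLIES NOT 0)) AND 0) -> 0
  row 1 [0001]: (((1 XOR 1) OR (0 IMPLIES NOT 1)) AND 0) -> 0
  row 2 [0010]: (((0 XOR 0) OR (1 IMPLIES NOT 0)) AND 0) -> 0
  row 3 [0011]: (((1 XOR 1) OR (1 IMPLIES NOT 1)) AND 0) -> 0
  row 4 [0100]: (((0 XOR 0) OR (0 IMPLIES NOT 0)) AND 1) -> 1
  row 5 [0101]: (((1 XOR 1) OR (0 IMPLIES NOT 1)) AND 1) -> 1
  row 6 [0110]: (((0 XOR 0) OR (1 IMPLIES NOT 0)) AND 1) -> 1
  row 7 [0111]: (((1 XOR 1) OR (1 IMPLIES NOT 1)) AND 1) -> 0
  row 8 [1000]: (((0 XOR 0) OR (0 IMPLIES NOT 0)) AND 0) -> 0
  row 9 [1001]: (((1 XOR 1) OR (0 IMPLIES NOT 1)) AND 0) -> 0
  row 10 [1010]: (((0 XOR 0) OR (1 IMPLIES NOT 0)) AND 0) -> 0
  row 11 [1011]: (((1 XOR 1) OR (1 IMPLIES NOT 1)) AND 0) -> 0
  row 12 [1100]: (((0 XOR 0) OR (0 IMPLIES NOT 0)) AND 1) -> 1
  row 13 [1101]: (((1 XOR 1) OR (0 IMPLIES NOT 1)) AND 1) -> 1
  row 14 [1110]: (((0 XOR 0) OR (1 IMPLIES NOT 0)) AND 1) -> 1
  row 15 [1111]: (((1 XOR 1) OR (1 IMPLIES NOT 1)) AND 1) -> 0
Full result column, 4 rows per line (P1,P2 fixed per line; P3,P4 runs 00..11 left to right):
  rows 0-3 [P1,P2=00]: 0000  = hex 0
  rows 4-7 [P1,P2=01]: 1110  = hex E
  rows 8-11 [P1,P2=10]: 0000  = hex 0
  rows 12-15 [P1,P2=11]: 1110  = hex E
Output column (row 0 .. row 15) = 0000111000001110
Output column grouped in 4s = 0000 1110 0000 1110 = 0x0E0E
Convert to decimal digit by digit (value = value*16 + digit):
  0 -> 0
  0*16 + 14 (E) = 14
  14*16 + 0 = 224
  224*16 + 14 (E) = 3598
Decimal = 3598

3598


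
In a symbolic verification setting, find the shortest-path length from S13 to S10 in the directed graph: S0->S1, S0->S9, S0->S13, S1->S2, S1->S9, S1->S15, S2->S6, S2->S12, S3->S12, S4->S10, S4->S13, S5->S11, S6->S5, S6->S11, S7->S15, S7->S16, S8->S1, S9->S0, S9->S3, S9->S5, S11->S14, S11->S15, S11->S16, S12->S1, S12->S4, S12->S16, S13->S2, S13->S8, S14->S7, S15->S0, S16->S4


BFS layer-by-layer from S13:
  dist 0: {S13}
  dist 1: {S2, S8}
  dist 2: {S1, S6, S12}
  dist 3: {S4, S5, S9, S11, S15, S16}
  dist 4: {S0, S3, S10, S14}
  -> S10 reached at distance 4
Shortest path length = 4

4


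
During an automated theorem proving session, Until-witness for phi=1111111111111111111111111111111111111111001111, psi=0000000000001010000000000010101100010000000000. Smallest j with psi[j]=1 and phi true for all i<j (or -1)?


(phi U psi) at 0: need smallest j with psi[j]=1 and phi[i]=1 for all i in [0,j).
Scan from step 0:
  step 0: phi=1, psi=0 -> continue
  step 1: phi=1, psi=0 -> continue
  step 2: phi=1, psi=0 -> continue
  step 3: phi=1, psi=0 -> continue
  step 12: psi=1 and phi held for [0,12) -> witness found
Witness step = 12

12


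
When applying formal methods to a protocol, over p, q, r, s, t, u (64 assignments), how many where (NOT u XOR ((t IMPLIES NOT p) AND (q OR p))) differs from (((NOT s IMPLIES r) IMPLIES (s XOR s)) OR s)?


F1 = (NOT u XOR ((t IMPLIES NOT p) AND (q OR p)))
F2 = (((NOT s IMPLIES r) IMPLIES (s XOR s)) OR s)
Evaluate both on each of 64 rows (bits = p,q,r,s,t,u):
  row 0 [000000]: F1=1 F2=1 -> 0
  row 1 [000001]: F1=0 F2=1 (differ) -> 1
  row 2 [000010]: F1=1 F2=1 -> 0
  row 3 [000011]: F1=0 F2=1 (differ) -> 1
  row 4 [000100]: F1=1 F2=1 -> 0
  (every remaining row is evaluated the same way; all 64 results are listed next)
Full result column, 8 rows per line (p,q,r fixed per line; s,t,u runs 000..111 left to right):
  rows 0-7 [p,q,r=000]: 01010101  (ones: 4)
  rows 8-15 [p,q,r=001]: 10100101  (ones: 4)
  rows 16-23 [p,q,r=010]: 10101010  (ones: 4)
  rows 24-31 [p,q,r=011]: 01011010  (ones: 4)
  rows 32-39 [p,q,r=100]: 10011001  (ones: 4)
  rows 40-47 [p,q,r=101]: 01101001  (ones: 4)
  rows 48-55 [p,q,r=110]: 10011001  (ones: 4)
  rows 56-63 [p,q,r=111]: 01101001  (ones: 4)
Disagreements = 4+4+4+4+4+4+4+4 = 32

32


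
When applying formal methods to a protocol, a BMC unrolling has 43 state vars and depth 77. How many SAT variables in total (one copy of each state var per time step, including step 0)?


BMC unrolls to depth k, creating one copy of each state var for steps 0..k.
Step count = 77 + 1 = 78 (steps 0 through 77)
Vars per step = 43
Total = 43 * 78 = 3354

3354


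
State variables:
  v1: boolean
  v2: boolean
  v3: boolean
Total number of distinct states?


State space = product of domain sizes of all variables.
Domain sizes:
  v1 (boolean): 2
  v2 (boolean): 2
  v3 (boolean): 2
Product = 2 * 2 * 2 = 8

8


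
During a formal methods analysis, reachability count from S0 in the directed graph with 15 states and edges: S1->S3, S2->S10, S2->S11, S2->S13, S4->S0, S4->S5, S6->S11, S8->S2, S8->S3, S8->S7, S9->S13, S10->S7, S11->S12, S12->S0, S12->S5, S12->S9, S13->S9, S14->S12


BFS from S0:
  layer 0: {S0}
Reachable set: {S0}
Count = 1

1


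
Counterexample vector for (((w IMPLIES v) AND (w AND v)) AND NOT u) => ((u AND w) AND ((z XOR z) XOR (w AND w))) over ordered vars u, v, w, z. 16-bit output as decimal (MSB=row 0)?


F1 = (((w IMPLIES v) AND (w AND v)) AND NOT u)
F2 = ((u AND w) AND ((z XOR z) XOR (w AND w)))
Counterexample to F1=>F2 is where F1=1 and F2=0.
Evaluate each row (bits = u,v,w,z, MSB first):
  row 0 [0000]: F1=0 F2=0 -> F1&~F2 -> 0
  row 1 [0001]: F1=0 F2=0 -> F1&~F2 -> 0
  row 2 [0010]: F1=0 F2=0 -> F1&~F2 -> 0
  row 3 [0011]: F1=0 F2=0 -> F1&~F2 -> 0
  row 4 [0100]: F1=0 F2=0 -> F1&~F2 -> 0
  row 5 [0101]: F1=0 F2=0 -> F1&~F2 -> 0
  row 6 [0110]: F1=1 F2=0 -> F1&~F2 -> 1
  row 7 [0111]: F1=1 F2=0 -> F1&~F2 -> 1
  row 8 [1000]: F1=0 F2=0 -> F1&~F2 -> 0
  row 9 [1001]: F1=0 F2=0 -> F1&~F2 -> 0
  row 10 [1010]: F1=0 F2=1 -> F1&~F2 -> 0
  row 11 [1011]: F1=0 F2=1 -> F1&~F2 -> 0
  row 12 [1100]: F1=0 F2=0 -> F1&~F2 -> 0
  row 13 [1101]: F1=0 F2=0 -> F1&~F2 -> 0
  row 14 [1110]: F1=0 F2=1 -> F1&~F2 -> 0
  row 15 [1111]: F1=0 F2=1 -> F1&~F2 -> 0
Full result column, 4 rows per line (u,v fixed per line; w,z runs 00..11 left to right):
  rows 0-3 [u,v=00]: 0000  = hex 0
  rows 4-7 [u,v=01]: 0011  = hex 3
  rows 8-11 [u,v=10]: 0000  = hex 0
  rows 12-15 [u,v=11]: 0000  = hex 0
Counterexample vector (row 0 .. row 15) = 0000001100000000
Output column grouped in 4s = 0000 0011 0000 0000 = 0x0300
Convert to decimal digit by digit (value = value*16 + digit):
  0 -> 0
  0*16 + 3 = 3
  3*16 + 0 = 48
  48*16 + 0 = 768
Decimal = 768

768


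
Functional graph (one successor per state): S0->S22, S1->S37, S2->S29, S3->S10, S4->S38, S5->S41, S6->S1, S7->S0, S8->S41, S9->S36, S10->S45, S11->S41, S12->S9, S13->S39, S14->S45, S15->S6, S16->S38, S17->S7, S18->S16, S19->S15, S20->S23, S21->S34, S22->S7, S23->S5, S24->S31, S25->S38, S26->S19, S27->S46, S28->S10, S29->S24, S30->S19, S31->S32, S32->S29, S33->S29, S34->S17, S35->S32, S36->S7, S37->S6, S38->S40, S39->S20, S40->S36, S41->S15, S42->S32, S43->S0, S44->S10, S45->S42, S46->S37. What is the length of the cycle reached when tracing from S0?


Trace from S0 until a state repeats:
  S0 -> S22 -> S7 -> S0
S0 first seen at step 0, revisited at step 3.
Cycle length = 3 - 0 = 3

3


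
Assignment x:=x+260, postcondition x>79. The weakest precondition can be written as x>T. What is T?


Formula: wp(x:=E, P) = P[E/x] (substitute E for x in postcondition)
Step 1: Postcondition: x>79
Step 2: Substitute x+260 for x: x+260>79
Step 3: Solve for x: x > 79-260 = -181

-181


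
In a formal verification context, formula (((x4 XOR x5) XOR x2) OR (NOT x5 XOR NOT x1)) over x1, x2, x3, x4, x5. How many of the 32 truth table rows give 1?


Formula: (((x4 XOR x5) XOR x2) OR (NOT x5 XOR NOT x1)) over 5 vars (32 rows)
Evaluate each row (x1, x2, x3, x4, x5 as bits, MSB first):
  row 0 [00000]: (((0 XOR 0) XOR 0) OR (NOT 0 XOR NOT 0)) -> 0
  row 1 [00001]: (((0 XOR 1) XOR 0) OR (NOT 1 XOR NOT 0)) -> 1
  row 2 [00010]: (((1 XOR 0) XOR 0) OR (NOT 0 XOR NOT 0)) -> 1
  row 3 [00011]: (((1 XOR 1) XOR 0) OR (NOT 1 XOR NOT 0)) -> 1
  row 4 [00100]: (((0 XOR 0) XOR 0) OR (NOT 0 XOR NOT 0)) -> 0
  row 5 [00101]: (((0 XOR 1) XOR 0) OR (NOT 1 XOR NOT 0)) -> 1
  row 6 [00110]: (((1 XOR 0) XOR 0) OR (NOT 0 XOR NOT 0)) -> 1
  row 7 [00111]: (((1 XOR 1) XOR 0) OR (NOT 1 XOR NOT 0)) -> 1
  row 8 [01000]: (((0 XOR 0) XOR 1) OR (NOT 0 XOR NOT 0)) -> 1
  row 9 [01001]: (((0 XOR 1) XOR 1) OR (NOT 1 XOR NOT 0)) -> 1
  row 10 [01010]: (((1 XOR 0) XOR 1) OR (NOT 0 XOR NOT 0)) -> 0
  row 11 [01011]: (((1 XOR 1) XOR 1) OR (NOT 1 XOR NOT 0)) -> 1
  row 12 [01100]: (((0 XOR 0) XOR 1) OR (NOT 0 XOR NOT 0)) -> 1
  row 13 [01101]: (((0 XOR 1) XOR 1) OR (NOT 1 XOR NOT 0)) -> 1
  row 14 [01110]: (((1 XOR 0) XOR 1) OR (NOT 0 XOR NOT 0)) -> 0
  row 15 [01111]: (((1 XOR 1) XOR 1) OR (NOT 1 XOR NOT 0)) -> 1
  row 16 [10000]: (((0 XOR 0) XOR 0) OR (NOT 0 XOR NOT 1)) -> 1
  row 17 [10001]: (((0 XOR 1) XOR 0) OR (NOT 1 XOR NOT 1)) -> 1
  row 18 [10010]: (((1 XOR 0) XOR 0) OR (NOT 0 XOR NOT 1)) -> 1
  row 19 [10011]: (((1 XOR 1) XOR 0) OR (NOT 1 XOR NOT 1)) -> 0
  row 20 [10100]: (((0 XOR 0) XOR 0) OR (NOT 0 XOR NOT 1)) -> 1
  row 21 [10101]: (((0 XOR 1) XOR 0) OR (NOT 1 XOR NOT 1)) -> 1
  row 22 [10110]: (((1 XOR 0) XOR 0) OR (NOT 0 XOR NOT 1)) -> 1
  row 23 [10111]: (((1 XOR 1) XOR 0) OR (NOT 1 XOR NOT 1)) -> 0
  row 24 [11000]: (((0 XOR 0) XOR 1) OR (NOT 0 XOR NOT 1)) -> 1
  row 25 [11001]: (((0 XOR 1) XOR 1) OR (NOT 1 XOR NOT 1)) -> 0
  row 26 [11010]: (((1 XOR 0) XOR 1) OR (NOT 0 XOR NOT 1)) -> 1
  row 27 [11011]: (((1 XOR 1) XOR 1) OR (NOT 1 XOR NOT 1)) -> 1
  row 28 [11100]: (((0 XOR 0) XOR 1) OR (NOT 0 XOR NOT 1)) -> 1
  row 29 [11101]: (((0 XOR 1) XOR 1) OR (NOT 1 XOR NOT 1)) -> 0
  row 30 [11110]: (((1 XOR 0) XOR 1) OR (NOT 0 XOR NOT 1)) -> 1
  row 31 [11111]: (((1 XOR 1) XOR 1) OR (NOT 1 XOR NOT 1)) -> 1
Full result column, 8 rows per line (x1,x2 fixed per line; x3,x4,x5 runs 000..111 left to right):
  rows 0-7 [x1,x2=00]: 01110111  (ones: 6)
  rows 8-15 [x1,x2=01]: 11011101  (ones: 6)
  rows 16-23 [x1,x2=10]: 11101110  (ones: 6)
  rows 24-31 [x1,x2=11]: 10111011  (ones: 6)
Count of 1-rows = 6+6+6+6 = 24

24


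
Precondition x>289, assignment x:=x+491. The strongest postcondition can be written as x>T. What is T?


Formula: sp(P, x:=E) = exists old_x. (x = E[old_x/x]) AND P[old_x/x] (old_x is the value of x before the assignment; eliminate old_x by solving x = E[old_x/x] for old_x)
Step 1: Precondition P: x>289, i.e. old_x > 289
Step 2: Assignment gives x = old_x + 491, so old_x = x - 491
Step 3: Substitute into P: x - 491 > 289
Step 4: Simplify: x > 289+491 = 780

780


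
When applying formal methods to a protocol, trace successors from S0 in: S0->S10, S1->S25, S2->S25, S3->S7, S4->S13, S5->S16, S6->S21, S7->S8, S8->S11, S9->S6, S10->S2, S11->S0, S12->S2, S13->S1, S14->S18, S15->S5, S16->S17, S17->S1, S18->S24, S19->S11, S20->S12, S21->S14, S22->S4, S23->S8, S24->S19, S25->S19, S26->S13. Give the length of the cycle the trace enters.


Trace from S0 until a state repeats:
  S0 -> S10 -> S2 -> S25 -> S19 -> S11 -> S0
S0 first seen at step 0, revisited at step 6.
Cycle length = 6 - 0 = 6

6


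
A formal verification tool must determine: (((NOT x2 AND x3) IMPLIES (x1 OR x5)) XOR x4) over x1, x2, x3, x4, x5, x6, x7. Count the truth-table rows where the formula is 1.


Formula: (((NOT x2 AND x3) IMPLIES (x1 OR x5)) XOR x4) over 7 vars (128 rows)
Evaluate each row (x1, x2, x3, x4, x5, x6, x7 as bits, MSB first):
  row 0 [0000000]: (((NOT 0 AND 0) IMPLIES (0 OR 0)) XOR 0) -> 1
  row 1 [0000001]: (((NOT 0 AND 0) IMPLIES (0 OR 0)) XOR 0) -> 1
  row 2 [0000010]: (((NOT 0 AND 0) IMPLIES (0 OR 0)) XOR 0) -> 1
  row 3 [0000011]: (((NOT 0 AND 0) IMPLIES (0 OR 0)) XOR 0) -> 1
  row 4 [0000100]: (((NOT 0 AND 0) IMPLIES (0 OR 1)) XOR 0) -> 1
  (every remaining row is evaluated the same way; all 128 results are listed next)
Full result column, 8 rows per line (x1,x2,x3,x4 fixed per line; x5,x6,x7 runs 000..111 left to right):
  rows 0-7 [x1,x2,x3,x4=0000]: 11111111  (ones: 8)
  rows 8-15 [x1,x2,x3,x4=0001]: 00000000  (ones: 0)
  rows 16-23 [x1,x2,x3,x4=0010]: 00001111  (ones: 4)
  rows 24-31 [x1,x2,x3,x4=0011]: 11110000  (ones: 4)
  rows 32-39 [x1,x2,x3,x4=0100]: 11111111  (ones: 8)
  rows 40-47 [x1,x2,x3,x4=0101]: 00000000  (ones: 0)
  rows 48-55 [x1,x2,x3,x4=0110]: 11111111  (ones: 8)
  rows 56-63 [x1,x2,x3,x4=0111]: 00000000  (ones: 0)
  rows 64-71 [x1,x2,x3,x4=1000]: 11111111  (ones: 8)
  rows 72-79 [x1,x2,x3,x4=1001]: 00000000  (ones: 0)
  rows 80-87 [x1,x2,x3,x4=1010]: 11111111  (ones: 8)
  rows 88-95 [x1,x2,x3,x4=1011]: 00000000  (ones: 0)
  rows 96-103 [x1,x2,x3,x4=1100]: 11111111  (ones: 8)
  rows 104-111 [x1,x2,x3,x4=1101]: 00000000  (ones: 0)
  rows 112-119 [x1,x2,x3,x4=1110]: 11111111  (ones: 8)
  rows 120-127 [x1,x2,x3,x4=1111]: 00000000  (ones: 0)
Count of 1-rows = 8+0+4+4+8+0+8+0+8+0+8+0+8+0+8+0 = 64

64


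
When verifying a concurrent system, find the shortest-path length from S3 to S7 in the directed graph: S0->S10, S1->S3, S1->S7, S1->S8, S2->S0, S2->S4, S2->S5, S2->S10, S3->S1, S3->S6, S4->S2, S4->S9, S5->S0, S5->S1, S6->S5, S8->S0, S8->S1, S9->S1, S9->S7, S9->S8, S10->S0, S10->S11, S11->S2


BFS layer-by-layer from S3:
  dist 0: {S3}
  dist 1: {S1, S6}
  dist 2: {S5, S7, S8}
  -> S7 reached at distance 2
Shortest path length = 2

2


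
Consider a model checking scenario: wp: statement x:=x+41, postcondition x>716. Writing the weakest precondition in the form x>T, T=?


Formula: wp(x:=E, P) = P[E/x] (substitute E for x in postcondition)
Step 1: Postcondition: x>716
Step 2: Substitute x+41 for x: x+41>716
Step 3: Solve for x: x > 716-41 = 675

675


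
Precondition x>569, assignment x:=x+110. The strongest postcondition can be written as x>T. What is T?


Formula: sp(P, x:=E) = exists old_x. (x = E[old_x/x]) AND P[old_x/x] (old_x is the value of x before the assignment; eliminate old_x by solving x = E[old_x/x] for old_x)
Step 1: Precondition P: x>569, i.e. old_x > 569
Step 2: Assignment gives x = old_x + 110, so old_x = x - 110
Step 3: Substitute into P: x - 110 > 569
Step 4: Simplify: x > 569+110 = 679

679


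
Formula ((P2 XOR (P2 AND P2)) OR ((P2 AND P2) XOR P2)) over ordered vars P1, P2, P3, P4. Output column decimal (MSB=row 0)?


Formula: ((P2 XOR (P2 AND P2)) OR ((P2 AND P2) XOR P2)) over P1, P2, P3, P4 (16 rows)
Evaluate each row (bits = P1,P2,P3,P4, MSB first):
  row 0 [0000]: ((0 XOR (0 AND 0)) OR ((0 AND 0) XOR 0)) -> 0
  row 1 [0001]: ((0 XOR (0 AND 0)) OR ((0 AND 0) XOR 0)) -> 0
  row 2 [0010]: ((0 XOR (0 AND 0)) OR ((0 AND 0) XOR 0)) -> 0
  row 3 [0011]: ((0 XOR (0 AND 0)) OR ((0 AND 0) XOR 0)) -> 0
  row 4 [0100]: ((1 XOR (1 AND 1)) OR ((1 AND 1) XOR 1)) -> 0
  row 5 [0101]: ((1 XOR (1 AND 1)) OR ((1 AND 1) XOR 1)) -> 0
  row 6 [0110]: ((1 XOR (1 AND 1)) OR ((1 AND 1) XOR 1)) -> 0
  row 7 [0111]: ((1 XOR (1 AND 1)) OR ((1 AND 1) XOR 1)) -> 0
  row 8 [1000]: ((0 XOR (0 AND 0)) OR ((0 AND 0) XOR 0)) -> 0
  row 9 [1001]: ((0 XOR (0 AND 0)) OR ((0 AND 0) XOR 0)) -> 0
  row 10 [1010]: ((0 XOR (0 AND 0)) OR ((0 AND 0) XOR 0)) -> 0
  row 11 [1011]: ((0 XOR (0 AND 0)) OR ((0 AND 0) XOR 0)) -> 0
  row 12 [1100]: ((1 XOR (1 AND 1)) OR ((1 AND 1) XOR 1)) -> 0
  row 13 [1101]: ((1 XOR (1 AND 1)) OR ((1 AND 1) XOR 1)) -> 0
  row 14 [1110]: ((1 XOR (1 AND 1)) OR ((1 AND 1) XOR 1)) -> 0
  row 15 [1111]: ((1 XOR (1 AND 1)) OR ((1 AND 1) XOR 1)) -> 0
Full result column, 4 rows per line (P1,P2 fixed per line; P3,P4 runs 00..11 left to right):
  rows 0-3 [P1,P2=00]: 0000  = hex 0
  rows 4-7 [P1,P2=01]: 0000  = hex 0
  rows 8-11 [P1,P2=10]: 0000  = hex 0
  rows 12-15 [P1,P2=11]: 0000  = hex 0
Output column (row 0 .. row 15) = 0000000000000000
Output column grouped in 4s = 0000 0000 0000 0000 = 0x0000
Convert to decimal digit by digit (value = value*16 + digit):
  0 -> 0
  0*16 + 0 = 0
  0*16 + 0 = 0
  0*16 + 0 = 0
Decimal = 0

0


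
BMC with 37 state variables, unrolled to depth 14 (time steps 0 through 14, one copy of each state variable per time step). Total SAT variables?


BMC unrolls to depth k, creating one copy of each state var for steps 0..k.
Step count = 14 + 1 = 15 (steps 0 through 14)
Vars per step = 37
Total = 37 * 15 = 555

555


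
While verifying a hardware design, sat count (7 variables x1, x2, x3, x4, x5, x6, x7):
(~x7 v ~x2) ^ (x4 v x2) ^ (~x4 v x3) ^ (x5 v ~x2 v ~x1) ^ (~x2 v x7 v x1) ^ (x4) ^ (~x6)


CNF with 7 clauses over 7 vars (128 assignments).
An assignment satisfies CNF iff every clause has >=1 true literal.
Check each row (bits = x1,x2,x3,x4,x5,x6,x7; clause T/F shown):
  row 0 [0000000]: clauses=TFTTTFT -> 0
  row 1 [0000001]: clauses=TFTTTFT -> 0
  row 2 [0000010]: clauses=TFTTTFF -> 0
  row 3 [0000011]: clauses=TFTTTFF -> 0
  row 4 [0000100]: clauses=TFTTTFT -> 0
  (every remaining row is evaluated the same way; all 128 results are listed next)
Full result column, 8 rows per line (x1,x2,x3,x4 fixed per line; x5,x6,x7 runs 000..111 left to right):
  rows 0-7 [x1,x2,x3,x4=0000]: 00000000  (ones: 0)
  rows 8-15 [x1,x2,x3,x4=0001]: 00000000  (ones: 0)
  rows 16-23 [x1,x2,x3,x4=0010]: 00000000  (ones: 0)
  rows 24-31 [x1,x2,x3,x4=0011]: 11001100  (ones: 4)
  rows 32-39 [x1,x2,x3,x4=0100]: 00000000  (ones: 0)
  rows 40-47 [x1,x2,x3,x4=0101]: 00000000  (ones: 0)
  rows 48-55 [x1,x2,x3,x4=0110]: 00000000  (ones: 0)
  rows 56-63 [x1,x2,x3,x4=0111]: 00000000  (ones: 0)
  rows 64-71 [x1,x2,x3,x4=1000]: 00000000  (ones: 0)
  rows 72-79 [x1,x2,x3,x4=1001]: 00000000  (ones: 0)
  rows 80-87 [x1,x2,x3,x4=1010]: 00000000  (ones: 0)
  rows 88-95 [x1,x2,x3,x4=1011]: 11001100  (ones: 4)
  rows 96-103 [x1,x2,x3,x4=1100]: 00000000  (ones: 0)
  rows 104-111 [x1,x2,x3,x4=1101]: 00000000  (ones: 0)
  rows 112-119 [x1,x2,x3,x4=1110]: 00000000  (ones: 0)
  rows 120-127 [x1,x2,x3,x4=1111]: 00001000  (ones: 1)
Satisfying assignments = 0+0+0+4+0+0+0+0+0+0+0+4+0+0+0+1 = 9

9


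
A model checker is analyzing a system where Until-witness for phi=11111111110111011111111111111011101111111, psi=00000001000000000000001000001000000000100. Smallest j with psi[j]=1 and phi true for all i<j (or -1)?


(phi U psi) at 0: need smallest j with psi[j]=1 and phi[i]=1 for all i in [0,j).
Scan from step 0:
  step 0: phi=1, psi=0 -> continue
  step 1: phi=1, psi=0 -> continue
  step 2: phi=1, psi=0 -> continue
  step 3: phi=1, psi=0 -> continue
  step 7: psi=1 and phi held for [0,7) -> witness found
Witness step = 7

7


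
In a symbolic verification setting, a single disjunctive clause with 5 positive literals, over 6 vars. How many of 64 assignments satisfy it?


Step 1: Total=2^6=64
Step 2: Unsat when all 5 false: 2^1=2
Step 3: Sat=64-2=62

62


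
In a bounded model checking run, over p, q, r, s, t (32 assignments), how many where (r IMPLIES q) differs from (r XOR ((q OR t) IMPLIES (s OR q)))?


F1 = (r IMPLIES q)
F2 = (r XOR ((q OR t) IMPLIES (s OR q)))
Evaluate both on each of 32 rows (bits = p,q,r,s,t):
  row 0 [00000]: F1=1 F2=1 -> 0
  row 1 [00001]: F1=1 F2=0 (differ) -> 1
  row 2 [00010]: F1=1 F2=1 -> 0
  row 3 [00011]: F1=1 F2=1 -> 0
  row 4 [00100]: F1=0 F2=0 -> 0
  row 5 [00101]: F1=0 F2=1 (differ) -> 1
  row 6 [00110]: F1=0 F2=0 -> 0
  row 7 [00111]: F1=0 F2=0 -> 0
  row 8 [01000]: F1=1 F2=1 -> 0
  row 9 [01001]: F1=1 F2=1 -> 0
  row 10 [01010]: F1=1 F2=1 -> 0
  row 11 [01011]: F1=1 F2=1 -> 0
  row 12 [01100]: F1=1 F2=0 (differ) -> 1
  row 13 [01101]: F1=1 F2=0 (differ) -> 1
  row 14 [01110]: F1=1 F2=0 (differ) -> 1
  row 15 [01111]: F1=1 F2=0 (differ) -> 1
  row 16 [10000]: F1=1 F2=1 -> 0
  row 17 [10001]: F1=1 F2=0 (differ) -> 1
  row 18 [10010]: F1=1 F2=1 -> 0
  row 19 [10011]: F1=1 F2=1 -> 0
  row 20 [10100]: F1=0 F2=0 -> 0
  row 21 [10101]: F1=0 F2=1 (differ) -> 1
  row 22 [10110]: F1=0 F2=0 -> 0
  row 23 [10111]: F1=0 F2=0 -> 0
  row 24 [11000]: F1=1 F2=1 -> 0
  row 25 [11001]: F1=1 F2=1 -> 0
  row 26 [11010]: F1=1 F2=1 -> 0
  row 27 [11011]: F1=1 F2=1 -> 0
  row 28 [11100]: F1=1 F2=0 (differ) -> 1
  row 29 [11101]: F1=1 F2=0 (differ) -> 1
  row 30 [11110]: F1=1 F2=0 (differ) -> 1
  row 31 [11111]: F1=1 F2=0 (differ) -> 1
Full result column, 8 rows per line (p,q fixed per line; r,s,t runs 000..111 left to right):
  rows 0-7 [p,q=00]: 01000100  (ones: 2)
  rows 8-15 [p,q=01]: 00001111  (ones: 4)
  rows 16-23 [p,q=10]: 01000100  (ones: 2)
  rows 24-31 [p,q=11]: 00001111  (ones: 4)
Disagreements = 2+4+2+4 = 12

12


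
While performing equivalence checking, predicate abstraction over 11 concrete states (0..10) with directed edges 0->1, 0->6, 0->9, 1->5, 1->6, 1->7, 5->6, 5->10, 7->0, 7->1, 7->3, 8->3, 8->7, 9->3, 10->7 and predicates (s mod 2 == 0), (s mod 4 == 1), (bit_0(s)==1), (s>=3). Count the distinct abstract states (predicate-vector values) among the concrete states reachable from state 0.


BFS from 0:
Concrete reachable: {0, 1, 3, 5, 6, 7, 9, 10}
Abstract via predicates (s mod 2 == 0), (s mod 4 == 1), (bit_0(s)==1), (s>=3):
  (0,0,1,1) <- {3, 7}
  (0,1,1,0) <- {1}
  (0,1,1,1) <- {5, 9}
  (1,0,0,0) <- {0}
  (1,0,0,1) <- {6, 10}
Distinct abstract states = 5

5


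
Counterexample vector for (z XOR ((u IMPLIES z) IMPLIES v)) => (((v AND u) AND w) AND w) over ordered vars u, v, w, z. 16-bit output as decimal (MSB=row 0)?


F1 = (z XOR ((u IMPLIES z) IMPLIES v))
F2 = (((v AND u) AND w) AND w)
Counterexample to F1=>F2 is where F1=1 and F2=0.
Evaluate each row (bits = u,v,w,z, MSB first):
  row 0 [0000]: F1=0 F2=0 -> F1&~F2 -> 0
  row 1 [0001]: F1=1 F2=0 -> F1&~F2 -> 1
  row 2 [0010]: F1=0 F2=0 -> F1&~F2 -> 0
  row 3 [0011]: F1=1 F2=0 -> F1&~F2 -> 1
  row 4 [0100]: F1=1 F2=0 -> F1&~F2 -> 1
  row 5 [0101]: F1=0 F2=0 -> F1&~F2 -> 0
  row 6 [0110]: F1=1 F2=0 -> F1&~F2 -> 1
  row 7 [0111]: F1=0 F2=0 -> F1&~F2 -> 0
  row 8 [1000]: F1=1 F2=0 -> F1&~F2 -> 1
  row 9 [1001]: F1=1 F2=0 -> F1&~F2 -> 1
  row 10 [1010]: F1=1 F2=0 -> F1&~F2 -> 1
  row 11 [1011]: F1=1 F2=0 -> F1&~F2 -> 1
  row 12 [1100]: F1=1 F2=0 -> F1&~F2 -> 1
  row 13 [1101]: F1=0 F2=0 -> F1&~F2 -> 0
  row 14 [1110]: F1=1 F2=1 -> F1&~F2 -> 0
  row 15 [1111]: F1=0 F2=1 -> F1&~F2 -> 0
Full result column, 4 rows per line (u,v fixed per line; w,z runs 00..11 left to right):
  rows 0-3 [u,v=00]: 0101  = hex 5
  rows 4-7 [u,v=01]: 1010  = hex A
  rows 8-11 [u,v=10]: 1111  = hex F
  rows 12-15 [u,v=11]: 1000  = hex 8
Counterexample vector (row 0 .. row 15) = 0101101011111000
Output column grouped in 4s = 0101 1010 1111 1000 = 0x5AF8
Convert to decimal digit by digit (value = value*16 + digit):
  5 -> 5
  5*16 + 10 (A) = 90
  90*16 + 15 (F) = 1455
  1455*16 + 8 = 23288
Decimal = 23288

23288


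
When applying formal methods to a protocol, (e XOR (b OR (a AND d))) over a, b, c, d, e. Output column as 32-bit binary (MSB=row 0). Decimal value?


Formula: (e XOR (b OR (a AND d))) over a, b, c, d, e (32 rows)
Evaluate each row (bits = a,b,c,d,e, MSB first):
  row 0 [00000]: (0 XOR (0 OR (0 AND 0))) -> 0
  row 1 [00001]: (1 XOR (0 OR (0 AND 0))) -> 1
  row 2 [00010]: (0 XOR (0 OR (0 AND 1))) -> 0
  row 3 [00011]: (1 XOR (0 OR (0 AND 1))) -> 1
  row 4 [00100]: (0 XOR (0 OR (0 AND 0))) -> 0
  row 5 [00101]: (1 XOR (0 OR (0 AND 0))) -> 1
  row 6 [00110]: (0 XOR (0 OR (0 AND 1))) -> 0
  row 7 [00111]: (1 XOR (0 OR (0 AND 1))) -> 1
  row 8 [01000]: (0 XOR (1 OR (0 AND 0))) -> 1
  row 9 [01001]: (1 XOR (1 OR (0 AND 0))) -> 0
  row 10 [01010]: (0 XOR (1 OR (0 AND 1))) -> 1
  row 11 [01011]: (1 XOR (1 OR (0 AND 1))) -> 0
  row 12 [01100]: (0 XOR (1 OR (0 AND 0))) -> 1
  row 13 [01101]: (1 XOR (1 OR (0 AND 0))) -> 0
  row 14 [01110]: (0 XOR (1 OR (0 AND 1))) -> 1
  row 15 [01111]: (1 XOR (1 OR (0 AND 1))) -> 0
  row 16 [10000]: (0 XOR (0 OR (1 AND 0))) -> 0
  row 17 [10001]: (1 XOR (0 OR (1 AND 0))) -> 1
  row 18 [10010]: (0 XOR (0 OR (1 AND 1))) -> 1
  row 19 [10011]: (1 XOR (0 OR (1 AND 1))) -> 0
  row 20 [10100]: (0 XOR (0 OR (1 AND 0))) -> 0
  row 21 [10101]: (1 XOR (0 OR (1 AND 0))) -> 1
  row 22 [10110]: (0 XOR (0 OR (1 AND 1))) -> 1
  row 23 [10111]: (1 XOR (0 OR (1 AND 1))) -> 0
  row 24 [11000]: (0 XOR (1 OR (1 AND 0))) -> 1
  row 25 [11001]: (1 XOR (1 OR (1 AND 0))) -> 0
  row 26 [11010]: (0 XOR (1 OR (1 AND 1))) -> 1
  row 27 [11011]: (1 XOR (1 OR (1 AND 1))) -> 0
  row 28 [11100]: (0 XOR (1 OR (1 AND 0))) -> 1
  row 29 [11101]: (1 XOR (1 OR (1 AND 0))) -> 0
  row 30 [11110]: (0 XOR (1 OR (1 AND 1))) -> 1
  row 31 [11111]: (1 XOR (1 OR (1 AND 1))) -> 0
Full result column, 4 rows per line (a,b,c fixed per line; d,e runs 00..11 left to right):
  rows 0-3 [a,b,c=000]: 0101  = hex 5
  rows 4-7 [a,b,c=001]: 0101  = hex 5
  rows 8-11 [a,b,c=010]: 1010  = hex A
  rows 12-15 [a,b,c=011]: 1010  = hex A
  rows 16-19 [a,b,c=100]: 0110  = hex 6
  rows 20-23 [a,b,c=101]: 0110  = hex 6
  rows 24-27 [a,b,c=110]: 1010  = hex A
  rows 28-31 [a,b,c=111]: 1010  = hex A
Output column (row 0 .. row 31) = 01010101101010100110011010101010
Output column grouped in 4s = 0101 0101 1010 1010 0110 0110 1010 1010 = 0x55AA66AA
Convert to decimal digit by digit (value = value*16 + digit):
  5 -> 5
  5*16 + 5 = 85
  85*16 + 10 (A) = 1370
  1370*16 + 10 (A) = 21930
  21930*16 + 6 = 350886
  350886*16 + 6 = 5614182
  5614182*16 + 10 (A) = 89826922
  89826922*16 + 10 (A) = 1437230762
Decimal = 1437230762

1437230762


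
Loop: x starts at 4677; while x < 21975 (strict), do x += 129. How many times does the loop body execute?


Step 1: x goes from 4677 toward 21975 by 129; the body runs while x<21975, so iterations = ceil((bound-start)/step)
Step 2: Distance=17298
Step 3: ceil(17298/129)=135

135


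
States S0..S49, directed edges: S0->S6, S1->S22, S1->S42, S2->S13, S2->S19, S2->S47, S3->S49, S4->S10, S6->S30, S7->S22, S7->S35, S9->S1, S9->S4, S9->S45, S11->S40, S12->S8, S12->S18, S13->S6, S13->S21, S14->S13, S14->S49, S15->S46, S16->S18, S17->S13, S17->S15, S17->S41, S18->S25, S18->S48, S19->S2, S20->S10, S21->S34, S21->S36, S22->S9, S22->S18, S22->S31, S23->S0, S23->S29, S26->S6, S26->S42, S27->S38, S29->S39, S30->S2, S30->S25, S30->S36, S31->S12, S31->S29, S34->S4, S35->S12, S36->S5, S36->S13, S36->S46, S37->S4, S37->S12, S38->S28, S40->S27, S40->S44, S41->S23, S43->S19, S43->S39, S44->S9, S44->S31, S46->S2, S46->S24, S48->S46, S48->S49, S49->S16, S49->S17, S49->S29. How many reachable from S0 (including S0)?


BFS from S0:
  layer 0: {S0}
  layer 1: {S6}
  layer 2: {S30}
  layer 3: {S2, S25, S36}
  layer 4: {S5, S13, S19, S46, S47}
  layer 5: {S21, S24}
  layer 6: {S34}
  layer 7: {S4}
  layer 8: {S10}
Reachable set: {S0, S2, S4, S5, S6, S10, S13, S19, S21, S24, S25, S30, S34, S36, S46, S47}
Count = 16

16


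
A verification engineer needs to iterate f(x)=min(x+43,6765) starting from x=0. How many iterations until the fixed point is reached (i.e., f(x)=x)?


Step 1: x=0, cap=6765, increment=43
Step 2: x grows by 43 each step until capped at 6765; fixed point is x=6765
Step 3: iterations = ceil(6765/43) = 158

158


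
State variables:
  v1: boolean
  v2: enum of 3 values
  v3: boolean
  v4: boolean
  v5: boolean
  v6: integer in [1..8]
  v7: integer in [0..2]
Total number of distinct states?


State space = product of domain sizes of all variables.
Domain sizes:
  v1 (boolean): 2
  v2 (enum of 3 values): 3
  v3 (boolean): 2
  v4 (boolean): 2
  v5 (boolean): 2
  v6 (integer in [1..8]): 8
  v7 (integer in [0..2]): 3
Product = 2 * 3 * 2 * 2 * 2 * 8 * 3 = 1152

1152


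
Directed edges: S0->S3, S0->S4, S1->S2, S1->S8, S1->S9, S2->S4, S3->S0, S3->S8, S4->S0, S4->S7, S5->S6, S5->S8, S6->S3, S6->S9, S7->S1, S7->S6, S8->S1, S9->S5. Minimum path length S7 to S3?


BFS layer-by-layer from S7:
  dist 0: {S7}
  dist 1: {S1, S6}
  dist 2: {S2, S3, S8, S9}
  -> S3 reached at distance 2
Shortest path length = 2

2


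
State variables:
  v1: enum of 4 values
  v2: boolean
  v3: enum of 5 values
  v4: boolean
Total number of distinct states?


State space = product of domain sizes of all variables.
Domain sizes:
  v1 (enum of 4 values): 4
  v2 (boolean): 2
  v3 (enum of 5 values): 5
  v4 (boolean): 2
Product = 4 * 2 * 5 * 2 = 80

80


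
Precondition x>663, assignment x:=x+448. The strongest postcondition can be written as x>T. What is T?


Formula: sp(P, x:=E) = exists old_x. (x = E[old_x/x]) AND P[old_x/x] (old_x is the value of x before the assignment; eliminate old_x by solving x = E[old_x/x] for old_x)
Step 1: Precondition P: x>663, i.e. old_x > 663
Step 2: Assignment gives x = old_x + 448, so old_x = x - 448
Step 3: Substitute into P: x - 448 > 663
Step 4: Simplify: x > 663+448 = 1111

1111


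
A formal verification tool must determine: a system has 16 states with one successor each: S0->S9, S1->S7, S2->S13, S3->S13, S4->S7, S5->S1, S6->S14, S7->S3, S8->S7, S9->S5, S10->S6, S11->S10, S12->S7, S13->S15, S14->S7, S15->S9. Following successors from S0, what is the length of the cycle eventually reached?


Trace from S0 until a state repeats:
  S0 -> S9 -> S5 -> S1 -> S7 -> S3 -> S13 -> S15 -> S9
S9 first seen at step 1, revisited at step 8.
Cycle length = 8 - 1 = 7

7


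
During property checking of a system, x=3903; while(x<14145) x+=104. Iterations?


Step 1: x goes from 3903 toward 14145 by 104; the body runs while x<14145, so iterations = ceil((bound-start)/step)
Step 2: Distance=10242
Step 3: ceil(10242/104)=99

99
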